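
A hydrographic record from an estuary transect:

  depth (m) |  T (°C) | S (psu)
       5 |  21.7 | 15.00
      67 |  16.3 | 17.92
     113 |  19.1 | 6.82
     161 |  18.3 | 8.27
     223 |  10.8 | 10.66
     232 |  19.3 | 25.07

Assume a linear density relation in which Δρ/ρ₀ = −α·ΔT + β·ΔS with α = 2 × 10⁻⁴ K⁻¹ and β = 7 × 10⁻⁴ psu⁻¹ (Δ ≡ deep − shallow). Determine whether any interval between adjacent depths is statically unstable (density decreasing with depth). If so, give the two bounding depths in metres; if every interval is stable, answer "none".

Evaluate Δρ/ρ₀ = −αΔT + βΔS across each adjacent pair:
  5–67 m: −αΔT+βΔS = −(2 × 10⁻⁴)(-5.4)+(7 × 10⁻⁴)(+2.92) = 3.1 × 10⁻³ → stable
  67–113 m: −αΔT+βΔS = −(2 × 10⁻⁴)(+2.8)+(7 × 10⁻⁴)(-11.10) = -8.3 × 10⁻³ → UNSTABLE
  113–161 m: −αΔT+βΔS = −(2 × 10⁻⁴)(-0.8)+(7 × 10⁻⁴)(+1.45) = 1.2 × 10⁻³ → stable
  161–223 m: −αΔT+βΔS = −(2 × 10⁻⁴)(-7.5)+(7 × 10⁻⁴)(+2.39) = 3.2 × 10⁻³ → stable
  223–232 m: −αΔT+βΔS = −(2 × 10⁻⁴)(+8.5)+(7 × 10⁻⁴)(+14.41) = 8.4 × 10⁻³ → stable
The 67–113 m interval has Δρ < 0: lighter water underlies denser water.

67–113 m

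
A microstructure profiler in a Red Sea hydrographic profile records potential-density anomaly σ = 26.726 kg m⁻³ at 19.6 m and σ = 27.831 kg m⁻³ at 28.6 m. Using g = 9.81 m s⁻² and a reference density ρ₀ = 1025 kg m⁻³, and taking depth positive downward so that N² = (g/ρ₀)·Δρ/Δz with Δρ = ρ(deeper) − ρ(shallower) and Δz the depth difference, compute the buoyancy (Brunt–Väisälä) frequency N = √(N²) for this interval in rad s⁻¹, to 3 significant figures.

0.0343 rad s⁻¹

Δρ = 1027.831 − 1026.726 = 1.105 kg m⁻³ over Δz = 28.6 − 19.6 = 9 m.
N² = (9.81/1025) × (1.105/9) = 1.1751 × 10⁻³ s⁻².
N = √(1.1751 × 10⁻³) = 0.034280 rad s⁻¹ ≈ 0.0343 rad s⁻¹.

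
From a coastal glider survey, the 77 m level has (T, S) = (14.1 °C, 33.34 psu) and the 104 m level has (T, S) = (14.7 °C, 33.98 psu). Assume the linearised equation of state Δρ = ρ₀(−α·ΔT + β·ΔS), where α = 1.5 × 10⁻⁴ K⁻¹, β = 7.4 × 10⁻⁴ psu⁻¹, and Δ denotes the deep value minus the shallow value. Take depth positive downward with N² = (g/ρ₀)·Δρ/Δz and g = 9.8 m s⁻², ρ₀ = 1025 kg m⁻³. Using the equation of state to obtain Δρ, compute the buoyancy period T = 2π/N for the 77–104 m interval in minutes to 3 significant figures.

8.87 min

ΔT = +0.6 K, ΔS = +0.64 psu (deep − shallow).
Δρ/ρ₀ = −αΔT + βΔS = -9.00 × 10⁻⁵ + 4.736 × 10⁻⁴ = 3.836 × 10⁻⁴, so Δρ ≈ 0.3932 kg m⁻³.
N² = (g/ρ₀)·Δρ/Δz = g·(Δρ/ρ₀)/Δz = 9.8 × 3.836 × 10⁻⁴ / 27 = 1.3923 × 10⁻⁴ s⁻².
N = √(1.3923 × 10⁻⁴) = 0.011800 rad s⁻¹ → T = 2π/N = 532.47 s = 8.8745 min ≈ 8.87 min.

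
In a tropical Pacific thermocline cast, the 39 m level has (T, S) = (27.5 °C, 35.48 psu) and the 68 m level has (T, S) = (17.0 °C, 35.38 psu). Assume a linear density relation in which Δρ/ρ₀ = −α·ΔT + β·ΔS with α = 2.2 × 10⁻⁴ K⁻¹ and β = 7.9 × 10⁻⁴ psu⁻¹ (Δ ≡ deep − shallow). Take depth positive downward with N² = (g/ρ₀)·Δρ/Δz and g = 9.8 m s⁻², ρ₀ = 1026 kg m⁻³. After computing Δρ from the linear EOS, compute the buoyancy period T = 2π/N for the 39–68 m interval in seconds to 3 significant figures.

229 s

ΔT = -10.5 K, ΔS = -0.10 psu (deep − shallow).
Δρ/ρ₀ = −αΔT + βΔS = 2.31 × 10⁻³ − 7.90 × 10⁻⁵ = 2.231 × 10⁻³, so Δρ ≈ 2.289 kg m⁻³.
N² = (g/ρ₀)·Δρ/Δz = g·(Δρ/ρ₀)/Δz = 9.8 × 2.231 × 10⁻³ / 29 = 7.5392 × 10⁻⁴ s⁻².
N = √(7.5392 × 10⁻⁴) = 0.027458 rad s⁻¹ → T = 2π/N = 228.83 s ≈ 229 s.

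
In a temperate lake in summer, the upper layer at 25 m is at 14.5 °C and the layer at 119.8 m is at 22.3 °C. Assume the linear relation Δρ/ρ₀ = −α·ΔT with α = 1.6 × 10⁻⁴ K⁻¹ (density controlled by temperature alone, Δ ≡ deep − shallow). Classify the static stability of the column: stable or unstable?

unstable

ΔT = 22.3 − 14.5 = +7.8 K, so Δρ/ρ₀ = −αΔT = -1.248 × 10⁻³.
Δρ/ρ₀ < 0, so Δρ < 0: deeper water is lighter → statically unstable; the column would overturn.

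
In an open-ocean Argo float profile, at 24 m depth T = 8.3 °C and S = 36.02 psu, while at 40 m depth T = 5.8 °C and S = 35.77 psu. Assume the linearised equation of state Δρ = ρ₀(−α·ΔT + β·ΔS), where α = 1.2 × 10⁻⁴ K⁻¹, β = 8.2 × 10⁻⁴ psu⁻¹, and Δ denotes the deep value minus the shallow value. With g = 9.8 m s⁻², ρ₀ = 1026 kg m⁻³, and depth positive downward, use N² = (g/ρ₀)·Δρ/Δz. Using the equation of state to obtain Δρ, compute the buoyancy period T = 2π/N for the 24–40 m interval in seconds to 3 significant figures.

ΔT = -2.5 K, ΔS = -0.25 psu (deep − shallow).
Δρ/ρ₀ = −αΔT + βΔS = 3.00 × 10⁻⁴ − 2.05 × 10⁻⁴ = 9.50 × 10⁻⁵, so Δρ ≈ 0.09747 kg m⁻³.
N² = (g/ρ₀)·Δρ/Δz = g·(Δρ/ρ₀)/Δz = 9.8 × 9.50 × 10⁻⁵ / 16 = 5.8188 × 10⁻⁵ s⁻².
N = √(5.8188 × 10⁻⁵) = 7.6281 × 10⁻³ rad s⁻¹ → T = 2π/N = 823.69 s ≈ 824 s.

824 s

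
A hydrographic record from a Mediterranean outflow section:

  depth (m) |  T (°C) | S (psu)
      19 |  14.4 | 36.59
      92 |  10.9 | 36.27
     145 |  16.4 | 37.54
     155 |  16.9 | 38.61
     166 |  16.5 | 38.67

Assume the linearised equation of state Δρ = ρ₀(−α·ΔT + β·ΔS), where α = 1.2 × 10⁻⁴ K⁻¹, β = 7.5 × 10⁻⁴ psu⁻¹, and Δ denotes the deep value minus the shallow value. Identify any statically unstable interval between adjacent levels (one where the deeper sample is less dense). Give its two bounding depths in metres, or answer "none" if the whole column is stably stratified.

none

Evaluate Δρ/ρ₀ = −αΔT + βΔS across each adjacent pair:
  19–92 m: −αΔT+βΔS = −(1.2 × 10⁻⁴)(-3.5)+(7.5 × 10⁻⁴)(-0.32) = 1.8 × 10⁻⁴ → stable
  92–145 m: −αΔT+βΔS = −(1.2 × 10⁻⁴)(+5.5)+(7.5 × 10⁻⁴)(+1.27) = 2.9 × 10⁻⁴ → stable
  145–155 m: −αΔT+βΔS = −(1.2 × 10⁻⁴)(+0.5)+(7.5 × 10⁻⁴)(+1.07) = 7.4 × 10⁻⁴ → stable
  155–166 m: −αΔT+βΔS = −(1.2 × 10⁻⁴)(-0.4)+(7.5 × 10⁻⁴)(+0.06) = 9.3 × 10⁻⁵ → stable
Every interval has Δρ > 0: the column is stably stratified throughout.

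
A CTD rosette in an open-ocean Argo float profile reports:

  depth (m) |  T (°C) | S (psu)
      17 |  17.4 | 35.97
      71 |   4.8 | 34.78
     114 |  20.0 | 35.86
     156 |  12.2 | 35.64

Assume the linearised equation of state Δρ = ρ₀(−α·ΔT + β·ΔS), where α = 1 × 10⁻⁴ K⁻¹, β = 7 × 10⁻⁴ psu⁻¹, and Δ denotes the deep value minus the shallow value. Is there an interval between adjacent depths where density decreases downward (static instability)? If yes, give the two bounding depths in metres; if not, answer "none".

71–114 m

Evaluate Δρ/ρ₀ = −αΔT + βΔS across each adjacent pair:
  17–71 m: −αΔT+βΔS = −(1 × 10⁻⁴)(-12.6)+(7 × 10⁻⁴)(-1.19) = 4.3 × 10⁻⁴ → stable
  71–114 m: −αΔT+βΔS = −(1 × 10⁻⁴)(+15.2)+(7 × 10⁻⁴)(+1.08) = -7.6 × 10⁻⁴ → UNSTABLE
  114–156 m: −αΔT+βΔS = −(1 × 10⁻⁴)(-7.8)+(7 × 10⁻⁴)(-0.22) = 6.3 × 10⁻⁴ → stable
The 71–114 m interval has Δρ < 0: lighter water underlies denser water.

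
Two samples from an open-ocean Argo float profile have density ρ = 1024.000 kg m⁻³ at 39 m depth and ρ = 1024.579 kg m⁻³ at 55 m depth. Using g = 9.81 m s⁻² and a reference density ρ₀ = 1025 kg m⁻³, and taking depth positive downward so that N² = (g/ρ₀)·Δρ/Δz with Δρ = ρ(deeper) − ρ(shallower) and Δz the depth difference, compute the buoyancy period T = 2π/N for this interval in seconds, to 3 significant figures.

338 s

Δρ = 1024.579 − 1024.000 = 0.579 kg m⁻³ over Δz = 55 − 39 = 16 m.
N² = (9.81/1025) × (0.579/16) = 3.4634 × 10⁻⁴ s⁻².
N = √(3.4634 × 10⁻⁴) = 0.018610 rad s⁻¹, so T = 2π/N = 337.62 s ≈ 338 s.
N² > 0, so the interval is statically stable.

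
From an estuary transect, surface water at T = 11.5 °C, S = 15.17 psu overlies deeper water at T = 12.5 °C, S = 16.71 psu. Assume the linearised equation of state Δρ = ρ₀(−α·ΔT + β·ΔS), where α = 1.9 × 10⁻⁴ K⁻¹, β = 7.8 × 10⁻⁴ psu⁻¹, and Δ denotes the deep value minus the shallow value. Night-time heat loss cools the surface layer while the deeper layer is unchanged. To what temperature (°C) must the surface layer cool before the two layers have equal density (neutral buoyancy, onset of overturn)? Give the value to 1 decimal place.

Neutral buoyancy requires Δρ = 0, i.e. −α(T_deep − T_surf′) + β(S_deep − S_surf) = 0.
T_surf′ = T_deep − (β/α)·ΔS = 12.5 − (7.8 × 10⁻⁴/1.9 × 10⁻⁴)·(+1.54) = 6.178 °C.
Cooling required: 11.5 − (6.178) = 5.322 °C.

6.2 °C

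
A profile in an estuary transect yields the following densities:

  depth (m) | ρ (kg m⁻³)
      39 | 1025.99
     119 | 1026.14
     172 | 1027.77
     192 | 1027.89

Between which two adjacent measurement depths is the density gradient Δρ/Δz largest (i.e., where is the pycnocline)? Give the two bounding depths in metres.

119–172 m

Compute the density gradient over each adjacent pair:
  39–119 m: Δρ/Δz = 0.15/80 = 1.9 × 10⁻³ kg m⁻⁴
  119–172 m: Δρ/Δz = 1.63/53 = 0.031 kg m⁻⁴
  172–192 m: Δρ/Δz = 0.12/20 = 6.0 × 10⁻³ kg m⁻⁴
The largest gradient is in the 119–172 m interval — the pycnocline.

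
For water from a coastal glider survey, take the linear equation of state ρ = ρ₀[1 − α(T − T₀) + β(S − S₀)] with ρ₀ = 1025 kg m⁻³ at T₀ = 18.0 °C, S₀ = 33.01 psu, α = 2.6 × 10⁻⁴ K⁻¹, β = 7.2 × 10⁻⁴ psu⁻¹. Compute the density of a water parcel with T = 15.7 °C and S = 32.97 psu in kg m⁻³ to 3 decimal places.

T − T₀ = -2.3 K, S − S₀ = -0.04 psu.
Bracket = 1 − α·(-2.3) + β·(-0.04) = 1 + (5.692 × 10⁻⁴) = 1.0005692.
ρ = 1025 × 1.0005692 = 1025.583 kg m⁻³.

1025.583 kg m⁻³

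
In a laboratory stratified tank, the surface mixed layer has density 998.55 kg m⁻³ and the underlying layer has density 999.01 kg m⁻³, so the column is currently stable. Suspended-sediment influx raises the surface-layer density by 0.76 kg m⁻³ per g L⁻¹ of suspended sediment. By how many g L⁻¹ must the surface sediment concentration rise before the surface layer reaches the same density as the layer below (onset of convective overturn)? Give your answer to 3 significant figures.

Density deficit of the surface layer: 999.01 − 998.55 = 0.46 kg m⁻³.
Required change = 0.46 / 0.76 = 0.605 g L⁻¹.

0.605 g L⁻¹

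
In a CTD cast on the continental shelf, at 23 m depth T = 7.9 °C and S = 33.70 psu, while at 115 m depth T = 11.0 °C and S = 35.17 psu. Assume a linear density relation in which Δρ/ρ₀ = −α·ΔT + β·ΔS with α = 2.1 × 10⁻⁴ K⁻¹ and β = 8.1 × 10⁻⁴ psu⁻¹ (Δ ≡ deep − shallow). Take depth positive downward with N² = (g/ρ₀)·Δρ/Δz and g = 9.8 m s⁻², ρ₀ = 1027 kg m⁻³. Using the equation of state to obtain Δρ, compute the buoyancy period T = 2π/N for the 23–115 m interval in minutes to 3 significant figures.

ΔT = +3.1 K, ΔS = +1.47 psu (deep − shallow).
Δρ/ρ₀ = −αΔT + βΔS = -6.51 × 10⁻⁴ + 1.1907 × 10⁻³ = 5.397 × 10⁻⁴, so Δρ ≈ 0.5543 kg m⁻³.
N² = (g/ρ₀)·Δρ/Δz = g·(Δρ/ρ₀)/Δz = 9.8 × 5.397 × 10⁻⁴ / 92 = 5.7490 × 10⁻⁵ s⁻².
N = √(5.7490 × 10⁻⁵) = 7.5822 × 10⁻³ rad s⁻¹ → T = 2π/N = 828.68 s = 13.811 min ≈ 13.8 min.

13.8 min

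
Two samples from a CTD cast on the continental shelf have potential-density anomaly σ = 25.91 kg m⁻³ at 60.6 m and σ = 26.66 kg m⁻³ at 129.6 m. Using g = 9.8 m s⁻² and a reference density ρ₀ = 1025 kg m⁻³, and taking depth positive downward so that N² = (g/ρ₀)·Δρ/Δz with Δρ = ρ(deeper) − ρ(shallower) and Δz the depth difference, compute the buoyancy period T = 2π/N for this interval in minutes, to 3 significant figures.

10.3 min

Δρ = 1026.66 − 1025.91 = 0.75 kg m⁻³ over Δz = 129.6 − 60.6 = 69 m.
N² = (9.8/1025) × (0.75/69) = 1.0392 × 10⁻⁴ s⁻².
N = √(1.0392 × 10⁻⁴) = 0.010194 rad s⁻¹, so T = 2π/N = 616.36 s = 10.273 min ≈ 10.3 min.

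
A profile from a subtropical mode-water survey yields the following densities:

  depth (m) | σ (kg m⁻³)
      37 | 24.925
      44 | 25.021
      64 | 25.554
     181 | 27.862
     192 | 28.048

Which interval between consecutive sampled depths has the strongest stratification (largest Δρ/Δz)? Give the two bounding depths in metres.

44–64 m

Compute the density gradient over each adjacent pair:
  37–44 m: Δρ/Δz = 0.096/7 = 0.014 kg m⁻⁴
  44–64 m: Δρ/Δz = 0.533/20 = 0.027 kg m⁻⁴
  64–181 m: Δρ/Δz = 2.308/117 = 0.020 kg m⁻⁴
  181–192 m: Δρ/Δz = 0.186/11 = 0.017 kg m⁻⁴
The largest gradient is in the 44–64 m interval — the pycnocline.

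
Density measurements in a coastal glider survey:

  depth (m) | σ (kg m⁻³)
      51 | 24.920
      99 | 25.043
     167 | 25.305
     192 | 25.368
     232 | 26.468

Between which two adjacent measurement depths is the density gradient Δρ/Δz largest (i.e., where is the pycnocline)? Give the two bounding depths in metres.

Compute the density gradient over each adjacent pair:
  51–99 m: Δρ/Δz = 0.123/48 = 2.6 × 10⁻³ kg m⁻⁴
  99–167 m: Δρ/Δz = 0.262/68 = 3.9 × 10⁻³ kg m⁻⁴
  167–192 m: Δρ/Δz = 0.063/25 = 2.5 × 10⁻³ kg m⁻⁴
  192–232 m: Δρ/Δz = 1.100/40 = 0.028 kg m⁻⁴
The largest gradient is in the 192–232 m interval — the pycnocline.

192–232 m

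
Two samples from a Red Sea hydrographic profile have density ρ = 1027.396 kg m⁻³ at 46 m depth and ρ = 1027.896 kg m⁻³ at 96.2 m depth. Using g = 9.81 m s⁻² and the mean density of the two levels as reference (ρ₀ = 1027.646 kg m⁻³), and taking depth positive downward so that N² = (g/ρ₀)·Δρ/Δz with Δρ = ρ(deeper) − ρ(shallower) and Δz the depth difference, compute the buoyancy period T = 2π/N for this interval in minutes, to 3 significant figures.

10.7 min

Δρ = 1027.896 − 1027.396 = 0.500 kg m⁻³ over Δz = 96.2 − 46 = 50.2 m.
N² = (9.81/1027.646) × (0.500/50.2) = 9.5081 × 10⁻⁵ s⁻².
N = √(9.5081 × 10⁻⁵) = 9.7509 × 10⁻³ rad s⁻¹, so T = 2π/N = 644.37 s = 10.739 min ≈ 10.7 min.
A positive N² confirms static stability across the interval.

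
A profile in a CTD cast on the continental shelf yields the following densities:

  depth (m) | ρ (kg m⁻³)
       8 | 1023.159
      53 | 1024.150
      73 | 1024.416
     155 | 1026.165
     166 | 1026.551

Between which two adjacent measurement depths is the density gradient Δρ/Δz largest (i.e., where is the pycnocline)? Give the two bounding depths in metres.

Compute the density gradient over each adjacent pair:
  8–53 m: Δρ/Δz = 0.991/45 = 0.022 kg m⁻⁴
  53–73 m: Δρ/Δz = 0.266/20 = 0.013 kg m⁻⁴
  73–155 m: Δρ/Δz = 1.749/82 = 0.021 kg m⁻⁴
  155–166 m: Δρ/Δz = 0.386/11 = 0.035 kg m⁻⁴
The largest gradient is in the 155–166 m interval — the pycnocline.

155–166 m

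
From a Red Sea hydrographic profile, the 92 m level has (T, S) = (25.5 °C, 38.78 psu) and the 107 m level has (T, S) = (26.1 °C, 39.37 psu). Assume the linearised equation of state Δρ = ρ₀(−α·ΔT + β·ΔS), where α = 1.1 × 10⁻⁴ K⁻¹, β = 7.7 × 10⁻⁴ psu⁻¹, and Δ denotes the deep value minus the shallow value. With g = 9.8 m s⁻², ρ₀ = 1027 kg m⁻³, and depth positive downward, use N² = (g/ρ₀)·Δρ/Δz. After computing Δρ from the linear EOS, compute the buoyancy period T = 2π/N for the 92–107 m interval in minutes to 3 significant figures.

ΔT = +0.6 K, ΔS = +0.59 psu (deep − shallow).
Δρ/ρ₀ = −αΔT + βΔS = -6.60 × 10⁻⁵ + 4.543 × 10⁻⁴ = 3.883 × 10⁻⁴, so Δρ ≈ 0.3988 kg m⁻³.
N² = (g/ρ₀)·Δρ/Δz = g·(Δρ/ρ₀)/Δz = 9.8 × 3.883 × 10⁻⁴ / 15 = 2.5369 × 10⁻⁴ s⁻².
N = √(2.5369 × 10⁻⁴) = 0.015928 rad s⁻¹ → T = 2π/N = 394.47 s = 6.5745 min ≈ 6.57 min.

6.57 min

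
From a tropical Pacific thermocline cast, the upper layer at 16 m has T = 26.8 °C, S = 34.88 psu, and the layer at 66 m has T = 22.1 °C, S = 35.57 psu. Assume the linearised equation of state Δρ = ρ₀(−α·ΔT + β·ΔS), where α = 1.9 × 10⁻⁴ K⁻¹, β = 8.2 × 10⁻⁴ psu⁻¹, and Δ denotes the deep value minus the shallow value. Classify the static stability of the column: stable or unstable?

ΔT = 22.1 − 26.8 = -4.7 K and ΔS = 35.57 − 34.88 = +0.69 psu (deep − shallow).
−αΔT = 8.93 × 10⁻⁴; βΔS = 5.658 × 10⁻⁴; sum Δρ/ρ₀ = 1.4588 × 10⁻³.
Δρ/ρ₀ > 0, so Δρ > 0: deeper water is denser → statically stable.

stable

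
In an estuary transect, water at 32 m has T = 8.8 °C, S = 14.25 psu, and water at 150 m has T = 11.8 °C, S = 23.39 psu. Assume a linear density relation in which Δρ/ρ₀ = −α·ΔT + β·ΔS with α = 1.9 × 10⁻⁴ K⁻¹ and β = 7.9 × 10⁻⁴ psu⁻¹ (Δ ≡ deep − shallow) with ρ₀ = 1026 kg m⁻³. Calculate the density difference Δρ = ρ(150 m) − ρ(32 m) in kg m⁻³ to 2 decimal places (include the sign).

ΔT = +3.0 K, ΔS = +9.14 psu (deep − shallow).
Δρ/ρ₀ = −(1.9 × 10⁻⁴)(+3.0) + (7.9 × 10⁻⁴)(+9.14) = 6.6506 × 10⁻³.
Δρ = 1026 × (6.6506 × 10⁻³) = +6.82 kg m⁻³.
Positive Δρ: denser below, stable.

+6.82 kg m⁻³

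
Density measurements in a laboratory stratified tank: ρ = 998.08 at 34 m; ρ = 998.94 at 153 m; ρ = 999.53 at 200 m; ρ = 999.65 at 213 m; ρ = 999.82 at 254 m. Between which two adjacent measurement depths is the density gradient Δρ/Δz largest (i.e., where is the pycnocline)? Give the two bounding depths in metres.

Compute the density gradient over each adjacent pair:
  34–153 m: Δρ/Δz = 0.86/119 = 7.2 × 10⁻³ kg m⁻⁴
  153–200 m: Δρ/Δz = 0.59/47 = 0.013 kg m⁻⁴
  200–213 m: Δρ/Δz = 0.12/13 = 9.2 × 10⁻³ kg m⁻⁴
  213–254 m: Δρ/Δz = 0.17/41 = 4.1 × 10⁻³ kg m⁻⁴
The largest gradient is in the 153–200 m interval — the pycnocline.

153–200 m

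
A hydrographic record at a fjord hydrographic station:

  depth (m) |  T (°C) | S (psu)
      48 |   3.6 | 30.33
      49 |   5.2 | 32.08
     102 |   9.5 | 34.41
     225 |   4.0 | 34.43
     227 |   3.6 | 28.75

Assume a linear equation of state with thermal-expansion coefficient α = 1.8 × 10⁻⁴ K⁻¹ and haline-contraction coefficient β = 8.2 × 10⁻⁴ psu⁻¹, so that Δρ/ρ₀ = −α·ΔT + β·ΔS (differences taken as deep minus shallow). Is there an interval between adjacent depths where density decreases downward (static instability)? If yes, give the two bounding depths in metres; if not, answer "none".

Evaluate Δρ/ρ₀ = −αΔT + βΔS across each adjacent pair:
  48–49 m: −αΔT+βΔS = −(1.8 × 10⁻⁴)(+1.6)+(8.2 × 10⁻⁴)(+1.75) = 1.1 × 10⁻³ → stable
  49–102 m: −αΔT+βΔS = −(1.8 × 10⁻⁴)(+4.3)+(8.2 × 10⁻⁴)(+2.33) = 1.1 × 10⁻³ → stable
  102–225 m: −αΔT+βΔS = −(1.8 × 10⁻⁴)(-5.5)+(8.2 × 10⁻⁴)(+0.02) = 1.0 × 10⁻³ → stable
  225–227 m: −αΔT+βΔS = −(1.8 × 10⁻⁴)(-0.4)+(8.2 × 10⁻⁴)(-5.68) = -4.6 × 10⁻³ → UNSTABLE
The 225–227 m interval has Δρ < 0: lighter water underlies denser water.

225–227 m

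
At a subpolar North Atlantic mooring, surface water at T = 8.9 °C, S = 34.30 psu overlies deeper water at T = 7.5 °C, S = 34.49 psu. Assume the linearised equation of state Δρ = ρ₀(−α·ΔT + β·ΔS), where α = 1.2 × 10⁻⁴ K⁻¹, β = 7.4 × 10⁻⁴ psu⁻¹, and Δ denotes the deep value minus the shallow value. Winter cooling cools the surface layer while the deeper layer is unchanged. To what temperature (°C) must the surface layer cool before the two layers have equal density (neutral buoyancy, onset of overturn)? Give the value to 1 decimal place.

Neutral buoyancy requires Δρ = 0, i.e. −α(T_deep − T_surf′) + β(S_deep − S_surf) = 0.
T_surf′ = T_deep − (β/α)·ΔS = 7.5 − (7.4 × 10⁻⁴/1.2 × 10⁻⁴)·(+0.19) = 6.328 °C.
Cooling required: 8.9 − (6.328) = 2.572 °C.

6.3 °C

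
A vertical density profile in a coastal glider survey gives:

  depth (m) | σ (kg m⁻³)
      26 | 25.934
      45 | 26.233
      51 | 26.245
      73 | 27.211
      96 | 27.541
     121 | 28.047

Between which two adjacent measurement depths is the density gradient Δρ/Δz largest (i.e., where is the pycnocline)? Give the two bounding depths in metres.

51–73 m

Compute the density gradient over each adjacent pair:
  26–45 m: Δρ/Δz = 0.299/19 = 0.016 kg m⁻⁴
  45–51 m: Δρ/Δz = 0.012/6 = 2.0 × 10⁻³ kg m⁻⁴
  51–73 m: Δρ/Δz = 0.966/22 = 0.044 kg m⁻⁴
  73–96 m: Δρ/Δz = 0.330/23 = 0.014 kg m⁻⁴
  96–121 m: Δρ/Δz = 0.506/25 = 0.020 kg m⁻⁴
The largest gradient is in the 51–73 m interval — the pycnocline.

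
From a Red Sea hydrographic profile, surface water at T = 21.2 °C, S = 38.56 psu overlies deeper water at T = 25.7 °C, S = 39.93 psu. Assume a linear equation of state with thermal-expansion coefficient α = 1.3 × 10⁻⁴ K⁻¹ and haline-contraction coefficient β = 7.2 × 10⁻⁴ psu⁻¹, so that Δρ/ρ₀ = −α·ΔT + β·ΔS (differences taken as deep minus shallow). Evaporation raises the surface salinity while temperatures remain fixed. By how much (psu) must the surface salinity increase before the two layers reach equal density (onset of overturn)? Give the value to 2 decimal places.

0.56 psu

Neutral buoyancy requires −α(T_deep − T_surf) + β(S_deep − S_surf′) = 0.
S_surf′ = S_deep − (α/β)·ΔT = 39.93 − (1.3 × 10⁻⁴/7.2 × 10⁻⁴)·(+4.5) = 39.1175 psu.
Increase required: 39.1175 − 38.56 = 0.5575 psu.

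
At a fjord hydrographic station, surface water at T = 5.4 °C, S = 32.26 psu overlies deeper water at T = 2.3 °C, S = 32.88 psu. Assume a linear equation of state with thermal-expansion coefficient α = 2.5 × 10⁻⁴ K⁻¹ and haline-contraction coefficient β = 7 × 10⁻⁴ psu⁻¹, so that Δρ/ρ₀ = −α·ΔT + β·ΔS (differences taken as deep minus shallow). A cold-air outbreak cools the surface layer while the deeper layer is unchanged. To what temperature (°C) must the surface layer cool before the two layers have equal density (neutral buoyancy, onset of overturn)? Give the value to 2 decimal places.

0.56 °C

Neutral buoyancy requires Δρ = 0, i.e. −α(T_deep − T_surf′) + β(S_deep − S_surf) = 0.
T_surf′ = T_deep − (β/α)·ΔS = 2.3 − (7 × 10⁻⁴/2.5 × 10⁻⁴)·(+0.62) = 0.5640 °C.
Cooling required: 5.4 − (0.5640) = 4.8360 °C.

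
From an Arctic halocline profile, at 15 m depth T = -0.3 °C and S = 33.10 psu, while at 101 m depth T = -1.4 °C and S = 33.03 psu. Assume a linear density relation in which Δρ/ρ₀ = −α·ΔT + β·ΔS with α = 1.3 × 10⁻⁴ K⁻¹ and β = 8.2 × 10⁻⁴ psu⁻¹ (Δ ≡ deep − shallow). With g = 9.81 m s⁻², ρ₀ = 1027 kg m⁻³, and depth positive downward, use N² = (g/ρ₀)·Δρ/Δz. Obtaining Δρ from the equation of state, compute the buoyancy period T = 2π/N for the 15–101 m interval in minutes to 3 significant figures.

ΔT = -1.1 K, ΔS = -0.07 psu (deep − shallow).
Δρ/ρ₀ = −αΔT + βΔS = 1.43 × 10⁻⁴ − 5.74 × 10⁻⁵ = 8.56 × 10⁻⁵, so Δρ ≈ 0.08791 kg m⁻³.
N² = (g/ρ₀)·Δρ/Δz = g·(Δρ/ρ₀)/Δz = 9.81 × 8.56 × 10⁻⁵ / 86 = 9.7644 × 10⁻⁶ s⁻².
N = √(9.7644 × 10⁻⁶) = 3.1248 × 10⁻³ rad s⁻¹ → T = 2π/N = 2.0107 × 10³ s = 33.512 min ≈ 33.5 min.

33.5 min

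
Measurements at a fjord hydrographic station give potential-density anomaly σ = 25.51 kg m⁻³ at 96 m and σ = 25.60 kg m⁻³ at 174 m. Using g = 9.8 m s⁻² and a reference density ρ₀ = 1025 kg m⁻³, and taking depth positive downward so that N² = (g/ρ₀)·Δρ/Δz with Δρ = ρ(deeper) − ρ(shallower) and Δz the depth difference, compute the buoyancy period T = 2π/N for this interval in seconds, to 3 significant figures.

1.89 × 10³ s

Δρ = 1025.60 − 1025.51 = 0.09 kg m⁻³ over Δz = 174 − 96 = 78 m.
N² = (9.8/1025) × (0.09/78) = 1.1032 × 10⁻⁵ s⁻².
N = √(1.1032 × 10⁻⁵) = 3.3214 × 10⁻³ rad s⁻¹, so T = 2π/N = 1.8917 × 10³ s ≈ 1.89 × 10³ s.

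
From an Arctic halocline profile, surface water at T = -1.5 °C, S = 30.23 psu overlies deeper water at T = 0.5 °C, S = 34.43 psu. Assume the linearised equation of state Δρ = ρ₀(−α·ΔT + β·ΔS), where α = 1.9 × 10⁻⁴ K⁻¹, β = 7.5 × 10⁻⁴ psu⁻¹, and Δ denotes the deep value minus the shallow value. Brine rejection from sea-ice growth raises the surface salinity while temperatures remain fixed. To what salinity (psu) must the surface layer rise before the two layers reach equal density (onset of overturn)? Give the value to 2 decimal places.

Neutral buoyancy requires −α(T_deep − T_surf) + β(S_deep − S_surf′) = 0.
S_surf′ = S_deep − (α/β)·ΔT = 34.43 − (1.9 × 10⁻⁴/7.5 × 10⁻⁴)·(+2.0) = 33.9233 psu.
Increase required: 33.9233 − 30.23 = 3.6933 psu.

33.92 psu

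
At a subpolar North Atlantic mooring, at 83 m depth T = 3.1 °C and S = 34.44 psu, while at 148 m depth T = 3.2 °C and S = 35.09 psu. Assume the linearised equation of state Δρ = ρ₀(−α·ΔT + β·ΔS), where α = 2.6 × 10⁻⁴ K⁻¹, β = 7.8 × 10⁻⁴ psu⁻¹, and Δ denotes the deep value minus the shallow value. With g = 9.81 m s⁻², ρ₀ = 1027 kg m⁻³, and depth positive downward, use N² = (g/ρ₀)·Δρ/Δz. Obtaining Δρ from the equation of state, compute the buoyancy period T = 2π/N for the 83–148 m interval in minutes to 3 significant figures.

12.3 min

ΔT = +0.1 K, ΔS = +0.65 psu (deep − shallow).
Δρ/ρ₀ = −αΔT + βΔS = -2.60 × 10⁻⁵ + 5.07 × 10⁻⁴ = 4.81 × 10⁻⁴, so Δρ ≈ 0.4940 kg m⁻³.
N² = (g/ρ₀)·Δρ/Δz = g·(Δρ/ρ₀)/Δz = 9.81 × 4.81 × 10⁻⁴ / 65 = 7.2594 × 10⁻⁵ s⁻².
N = √(7.2594 × 10⁻⁵) = 8.5202 × 10⁻³ rad s⁻¹ → T = 2π/N = 737.45 s = 12.291 min ≈ 12.3 min.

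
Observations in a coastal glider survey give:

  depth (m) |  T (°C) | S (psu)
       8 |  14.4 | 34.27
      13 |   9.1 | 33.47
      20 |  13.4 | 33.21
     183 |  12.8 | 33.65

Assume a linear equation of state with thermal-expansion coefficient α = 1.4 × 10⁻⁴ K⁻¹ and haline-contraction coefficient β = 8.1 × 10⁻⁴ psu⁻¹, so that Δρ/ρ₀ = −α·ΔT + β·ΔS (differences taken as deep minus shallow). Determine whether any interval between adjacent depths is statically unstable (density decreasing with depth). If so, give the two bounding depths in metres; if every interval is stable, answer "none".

13–20 m

Evaluate Δρ/ρ₀ = −αΔT + βΔS across each adjacent pair:
  8–13 m: −αΔT+βΔS = −(1.4 × 10⁻⁴)(-5.3)+(8.1 × 10⁻⁴)(-0.80) = 9.4 × 10⁻⁵ → stable
  13–20 m: −αΔT+βΔS = −(1.4 × 10⁻⁴)(+4.3)+(8.1 × 10⁻⁴)(-0.26) = -8.1 × 10⁻⁴ → UNSTABLE
  20–183 m: −αΔT+βΔS = −(1.4 × 10⁻⁴)(-0.6)+(8.1 × 10⁻⁴)(+0.44) = 4.4 × 10⁻⁴ → stable
The 13–20 m interval has Δρ < 0: lighter water underlies denser water.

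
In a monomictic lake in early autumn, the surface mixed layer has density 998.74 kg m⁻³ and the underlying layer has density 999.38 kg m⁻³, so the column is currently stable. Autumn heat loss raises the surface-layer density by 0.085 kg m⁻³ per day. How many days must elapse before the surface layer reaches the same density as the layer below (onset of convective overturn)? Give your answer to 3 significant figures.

7.53 days

Density deficit of the surface layer: 999.38 − 998.74 = 0.64 kg m⁻³.
Required change = 0.64 / 0.085 = 7.53 days.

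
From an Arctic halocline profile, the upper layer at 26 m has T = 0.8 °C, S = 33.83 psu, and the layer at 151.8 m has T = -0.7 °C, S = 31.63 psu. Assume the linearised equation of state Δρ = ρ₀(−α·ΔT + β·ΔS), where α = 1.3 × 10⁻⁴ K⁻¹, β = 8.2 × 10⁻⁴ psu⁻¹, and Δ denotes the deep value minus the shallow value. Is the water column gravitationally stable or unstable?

ΔT = -0.7 − 0.8 = -1.5 K and ΔS = 31.63 − 33.83 = -2.20 psu (deep − shallow).
−αΔT = 1.95 × 10⁻⁴; βΔS = -1.804 × 10⁻³; sum Δρ/ρ₀ = -1.609 × 10⁻³.
Δρ/ρ₀ < 0, so Δρ < 0: deeper water is lighter → statically unstable; the column would overturn.

unstable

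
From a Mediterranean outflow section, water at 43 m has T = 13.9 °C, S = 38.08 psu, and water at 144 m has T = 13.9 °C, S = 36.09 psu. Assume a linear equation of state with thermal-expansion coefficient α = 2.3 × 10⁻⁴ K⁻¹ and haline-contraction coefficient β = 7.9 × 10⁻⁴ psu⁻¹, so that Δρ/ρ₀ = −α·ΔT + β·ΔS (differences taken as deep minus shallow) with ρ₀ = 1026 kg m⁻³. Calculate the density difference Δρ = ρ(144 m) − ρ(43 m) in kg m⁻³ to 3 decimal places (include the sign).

ΔT = +0.0 K, ΔS = -1.99 psu (deep − shallow).
Δρ/ρ₀ = −(2.3 × 10⁻⁴)(+0.0) + (7.9 × 10⁻⁴)(-1.99) = -1.5721 × 10⁻³.
Δρ = 1026 × (-1.5721 × 10⁻³) = -1.613 kg m⁻³.
Negative Δρ: lighter below, statically unstable.

-1.613 kg m⁻³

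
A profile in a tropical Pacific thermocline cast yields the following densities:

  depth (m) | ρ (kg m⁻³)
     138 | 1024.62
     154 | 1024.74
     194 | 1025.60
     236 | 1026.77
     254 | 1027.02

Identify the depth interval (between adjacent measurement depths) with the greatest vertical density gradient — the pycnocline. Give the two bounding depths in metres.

194–236 m

Compute the density gradient over each adjacent pair:
  138–154 m: Δρ/Δz = 0.12/16 = 7.5 × 10⁻³ kg m⁻⁴
  154–194 m: Δρ/Δz = 0.86/40 = 0.021 kg m⁻⁴
  194–236 m: Δρ/Δz = 1.17/42 = 0.028 kg m⁻⁴
  236–254 m: Δρ/Δz = 0.25/18 = 0.014 kg m⁻⁴
The largest gradient is in the 194–236 m interval — the pycnocline.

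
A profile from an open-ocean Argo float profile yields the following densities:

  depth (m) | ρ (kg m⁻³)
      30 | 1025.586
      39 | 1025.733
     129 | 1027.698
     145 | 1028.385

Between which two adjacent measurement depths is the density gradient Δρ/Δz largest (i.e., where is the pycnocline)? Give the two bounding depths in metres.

Compute the density gradient over each adjacent pair:
  30–39 m: Δρ/Δz = 0.147/9 = 0.016 kg m⁻⁴
  39–129 m: Δρ/Δz = 1.965/90 = 0.022 kg m⁻⁴
  129–145 m: Δρ/Δz = 0.687/16 = 0.043 kg m⁻⁴
The largest gradient is in the 129–145 m interval — the pycnocline.

129–145 m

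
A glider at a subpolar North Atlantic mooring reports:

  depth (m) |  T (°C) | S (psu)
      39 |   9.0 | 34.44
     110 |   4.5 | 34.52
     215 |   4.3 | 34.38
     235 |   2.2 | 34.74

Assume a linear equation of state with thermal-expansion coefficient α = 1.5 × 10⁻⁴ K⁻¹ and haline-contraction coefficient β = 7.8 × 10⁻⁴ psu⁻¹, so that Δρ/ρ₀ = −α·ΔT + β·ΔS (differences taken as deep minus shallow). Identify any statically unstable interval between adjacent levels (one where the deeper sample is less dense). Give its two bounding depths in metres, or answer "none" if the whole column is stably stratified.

110–215 m

Evaluate Δρ/ρ₀ = −αΔT + βΔS across each adjacent pair:
  39–110 m: −αΔT+βΔS = −(1.5 × 10⁻⁴)(-4.5)+(7.8 × 10⁻⁴)(+0.08) = 7.4 × 10⁻⁴ → stable
  110–215 m: −αΔT+βΔS = −(1.5 × 10⁻⁴)(-0.2)+(7.8 × 10⁻⁴)(-0.14) = -7.9 × 10⁻⁵ → UNSTABLE
  215–235 m: −αΔT+βΔS = −(1.5 × 10⁻⁴)(-2.1)+(7.8 × 10⁻⁴)(+0.36) = 6.0 × 10⁻⁴ → stable
The 110–215 m interval has Δρ < 0: lighter water underlies denser water.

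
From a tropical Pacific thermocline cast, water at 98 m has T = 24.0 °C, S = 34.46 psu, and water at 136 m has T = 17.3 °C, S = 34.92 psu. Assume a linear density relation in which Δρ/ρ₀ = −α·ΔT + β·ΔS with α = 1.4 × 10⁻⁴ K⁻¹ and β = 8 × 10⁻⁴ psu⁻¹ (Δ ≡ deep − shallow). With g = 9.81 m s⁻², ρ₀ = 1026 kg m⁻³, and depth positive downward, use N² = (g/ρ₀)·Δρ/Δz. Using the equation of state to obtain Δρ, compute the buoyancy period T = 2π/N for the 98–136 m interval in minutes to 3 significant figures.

5.70 min

ΔT = -6.7 K, ΔS = +0.46 psu (deep − shallow).
Δρ/ρ₀ = −αΔT + βΔS = 9.38 × 10⁻⁴ + 3.68 × 10⁻⁴ = 1.306 × 10⁻³, so Δρ ≈ 1.340 kg m⁻³.
N² = (g/ρ₀)·Δρ/Δz = g·(Δρ/ρ₀)/Δz = 9.81 × 1.306 × 10⁻³ / 38 = 3.3715 × 10⁻⁴ s⁻².
N = √(3.3715 × 10⁻⁴) = 0.018362 rad s⁻¹ → T = 2π/N = 342.18 s = 5.7030 min ≈ 5.70 min.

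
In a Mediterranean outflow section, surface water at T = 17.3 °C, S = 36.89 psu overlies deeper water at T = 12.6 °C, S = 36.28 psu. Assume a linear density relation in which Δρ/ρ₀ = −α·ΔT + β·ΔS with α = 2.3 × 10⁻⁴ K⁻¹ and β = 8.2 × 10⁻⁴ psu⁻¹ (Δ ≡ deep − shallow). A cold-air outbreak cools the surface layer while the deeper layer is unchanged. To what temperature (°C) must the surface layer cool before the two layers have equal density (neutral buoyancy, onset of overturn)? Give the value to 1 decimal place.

Neutral buoyancy requires Δρ = 0, i.e. −α(T_deep − T_surf′) + β(S_deep − S_surf) = 0.
T_surf′ = T_deep − (β/α)·ΔS = 12.6 − (8.2 × 10⁻⁴/2.3 × 10⁻⁴)·(-0.61) = 14.775 °C.
Cooling required: 17.3 − (14.775) = 2.525 °C.

14.8 °C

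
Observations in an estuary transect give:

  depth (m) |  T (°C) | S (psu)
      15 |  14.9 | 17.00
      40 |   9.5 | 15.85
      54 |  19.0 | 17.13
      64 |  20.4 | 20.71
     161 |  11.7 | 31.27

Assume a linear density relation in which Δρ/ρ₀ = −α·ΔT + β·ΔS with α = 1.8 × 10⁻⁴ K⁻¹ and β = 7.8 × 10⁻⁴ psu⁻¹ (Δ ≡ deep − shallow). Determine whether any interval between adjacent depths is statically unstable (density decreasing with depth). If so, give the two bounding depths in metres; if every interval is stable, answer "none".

40–54 m

Evaluate Δρ/ρ₀ = −αΔT + βΔS across each adjacent pair:
  15–40 m: −αΔT+βΔS = −(1.8 × 10⁻⁴)(-5.4)+(7.8 × 10⁻⁴)(-1.15) = 7.5 × 10⁻⁵ → stable
  40–54 m: −αΔT+βΔS = −(1.8 × 10⁻⁴)(+9.5)+(7.8 × 10⁻⁴)(+1.28) = -7.1 × 10⁻⁴ → UNSTABLE
  54–64 m: −αΔT+βΔS = −(1.8 × 10⁻⁴)(+1.4)+(7.8 × 10⁻⁴)(+3.58) = 2.5 × 10⁻³ → stable
  64–161 m: −αΔT+βΔS = −(1.8 × 10⁻⁴)(-8.7)+(7.8 × 10⁻⁴)(+10.56) = 9.8 × 10⁻³ → stable
The 40–54 m interval has Δρ < 0: lighter water underlies denser water.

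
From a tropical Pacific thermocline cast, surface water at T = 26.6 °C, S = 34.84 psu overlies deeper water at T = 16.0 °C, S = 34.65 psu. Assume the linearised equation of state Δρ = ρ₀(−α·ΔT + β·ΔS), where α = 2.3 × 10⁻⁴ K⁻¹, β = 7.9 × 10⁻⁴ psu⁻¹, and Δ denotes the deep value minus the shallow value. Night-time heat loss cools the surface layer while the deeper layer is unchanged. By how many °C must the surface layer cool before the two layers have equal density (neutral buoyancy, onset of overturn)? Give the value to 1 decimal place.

Neutral buoyancy requires Δρ = 0, i.e. −α(T_deep − T_surf′) + β(S_deep − S_surf) = 0.
T_surf′ = T_deep − (β/α)·ΔS = 16.0 − (7.9 × 10⁻⁴/2.3 × 10⁻⁴)·(-0.19) = 16.653 °C.
Cooling required: 26.6 − (16.653) = 9.947 °C.

9.9 °C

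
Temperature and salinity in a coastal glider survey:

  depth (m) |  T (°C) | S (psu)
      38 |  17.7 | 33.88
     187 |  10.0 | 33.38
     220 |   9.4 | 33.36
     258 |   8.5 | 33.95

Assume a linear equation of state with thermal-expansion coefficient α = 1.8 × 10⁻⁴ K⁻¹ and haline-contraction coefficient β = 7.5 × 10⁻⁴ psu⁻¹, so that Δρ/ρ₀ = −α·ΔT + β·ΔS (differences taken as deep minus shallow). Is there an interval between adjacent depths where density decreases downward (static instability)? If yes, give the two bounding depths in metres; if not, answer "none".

none

Evaluate Δρ/ρ₀ = −αΔT + βΔS across each adjacent pair:
  38–187 m: −αΔT+βΔS = −(1.8 × 10⁻⁴)(-7.7)+(7.5 × 10⁻⁴)(-0.50) = 1.0 × 10⁻³ → stable
  187–220 m: −αΔT+βΔS = −(1.8 × 10⁻⁴)(-0.6)+(7.5 × 10⁻⁴)(-0.02) = 9.3 × 10⁻⁵ → stable
  220–258 m: −αΔT+βΔS = −(1.8 × 10⁻⁴)(-0.9)+(7.5 × 10⁻⁴)(+0.59) = 6.0 × 10⁻⁴ → stable
Every interval has Δρ > 0: the column is stably stratified throughout.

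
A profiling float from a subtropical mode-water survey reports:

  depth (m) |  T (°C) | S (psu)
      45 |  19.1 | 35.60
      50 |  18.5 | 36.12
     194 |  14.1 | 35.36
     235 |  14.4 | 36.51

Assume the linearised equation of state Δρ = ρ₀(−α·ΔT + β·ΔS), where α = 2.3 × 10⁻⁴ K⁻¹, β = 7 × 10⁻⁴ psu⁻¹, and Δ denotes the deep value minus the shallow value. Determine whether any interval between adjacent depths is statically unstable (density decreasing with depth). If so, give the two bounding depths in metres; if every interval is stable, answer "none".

none

Evaluate Δρ/ρ₀ = −αΔT + βΔS across each adjacent pair:
  45–50 m: −αΔT+βΔS = −(2.3 × 10⁻⁴)(-0.6)+(7 × 10⁻⁴)(+0.52) = 5.0 × 10⁻⁴ → stable
  50–194 m: −αΔT+βΔS = −(2.3 × 10⁻⁴)(-4.4)+(7 × 10⁻⁴)(-0.76) = 4.8 × 10⁻⁴ → stable
  194–235 m: −αΔT+βΔS = −(2.3 × 10⁻⁴)(+0.3)+(7 × 10⁻⁴)(+1.15) = 7.4 × 10⁻⁴ → stable
Every interval has Δρ > 0: the column is stably stratified throughout.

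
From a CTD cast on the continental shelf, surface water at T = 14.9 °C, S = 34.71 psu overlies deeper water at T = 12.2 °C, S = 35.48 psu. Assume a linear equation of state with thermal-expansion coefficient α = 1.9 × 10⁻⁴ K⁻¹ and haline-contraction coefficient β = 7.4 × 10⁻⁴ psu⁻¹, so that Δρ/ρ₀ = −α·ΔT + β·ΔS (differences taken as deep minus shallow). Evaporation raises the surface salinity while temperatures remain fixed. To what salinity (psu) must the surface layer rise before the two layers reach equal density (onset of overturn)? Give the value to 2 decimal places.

36.17 psu

Neutral buoyancy requires −α(T_deep − T_surf) + β(S_deep − S_surf′) = 0.
S_surf′ = S_deep − (α/β)·ΔT = 35.48 − (1.9 × 10⁻⁴/7.4 × 10⁻⁴)·(-2.7) = 36.1732 psu.
Increase required: 36.1732 − 34.71 = 1.4632 psu.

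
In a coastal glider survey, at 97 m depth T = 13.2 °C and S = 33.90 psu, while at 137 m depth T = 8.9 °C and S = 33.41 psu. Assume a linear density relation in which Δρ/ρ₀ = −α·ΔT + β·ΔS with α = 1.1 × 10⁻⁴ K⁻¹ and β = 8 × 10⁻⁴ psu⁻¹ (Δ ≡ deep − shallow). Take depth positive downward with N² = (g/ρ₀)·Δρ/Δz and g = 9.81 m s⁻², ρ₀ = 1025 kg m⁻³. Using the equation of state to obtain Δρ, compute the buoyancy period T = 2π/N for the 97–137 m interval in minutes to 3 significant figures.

23.5 min

ΔT = -4.3 K, ΔS = -0.49 psu (deep − shallow).
Δρ/ρ₀ = −αΔT + βΔS = 4.73 × 10⁻⁴ − 3.92 × 10⁻⁴ = 8.10 × 10⁻⁵, so Δρ ≈ 0.08303 kg m⁻³.
N² = (g/ρ₀)·Δρ/Δz = g·(Δρ/ρ₀)/Δz = 9.81 × 8.10 × 10⁻⁵ / 40 = 1.9865 × 10⁻⁵ s⁻².
N = √(1.9865 × 10⁻⁵) = 4.4570 × 10⁻³ rad s⁻¹ → T = 2π/N = 1.4097 × 10³ s = 23.495 min ≈ 23.5 min.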